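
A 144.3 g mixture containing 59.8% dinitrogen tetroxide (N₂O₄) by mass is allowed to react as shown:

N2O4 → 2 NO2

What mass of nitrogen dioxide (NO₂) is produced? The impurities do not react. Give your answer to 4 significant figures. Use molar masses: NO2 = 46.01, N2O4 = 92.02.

Mass of pure N2O4 = 144.3 g × 0.598 = 86.291 g.
n(N2O4) = 86.291 g / 92.02 g/mol = 0.93775 mol.
From the equation the N2O4:NO2 mole ratio is 1:2, so n(NO2) = 0.93775 × 2/1 = 1.8755 mol.
Mass of NO2 = 1.8755 mol × 46.01 g/mol = 86.291 g.

86.29 g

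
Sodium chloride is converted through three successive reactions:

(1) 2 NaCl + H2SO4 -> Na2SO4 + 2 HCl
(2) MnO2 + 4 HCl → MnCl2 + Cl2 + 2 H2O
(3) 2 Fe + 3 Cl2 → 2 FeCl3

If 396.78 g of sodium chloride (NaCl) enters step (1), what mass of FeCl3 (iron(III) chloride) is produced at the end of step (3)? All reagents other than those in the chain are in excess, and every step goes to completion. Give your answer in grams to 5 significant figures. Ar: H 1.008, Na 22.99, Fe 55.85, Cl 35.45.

M(NaCl) = 22.99 + 35.45 = 58.44 g/mol.
M(FeCl3) = 55.85 + 3(35.45) = 162.20 g/mol.
n(NaCl) = 396.78 / 58.44 = 6.78953 mol.
Reaction (1): NaCl→HCl ratio 2:2 ⇒ n(HCl) = 6.78953 mol.
Reaction (2): HCl→Cl2 ratio 4:1 ⇒ n(Cl2) = 1.69738 mol.
Reaction (3): Cl2→FeCl3 ratio 3:2 ⇒ n(FeCl3) = 1.13159 mol.
Mass of FeCl3 = 1.13159 × 162.20 = 183.544 g.

183.54 g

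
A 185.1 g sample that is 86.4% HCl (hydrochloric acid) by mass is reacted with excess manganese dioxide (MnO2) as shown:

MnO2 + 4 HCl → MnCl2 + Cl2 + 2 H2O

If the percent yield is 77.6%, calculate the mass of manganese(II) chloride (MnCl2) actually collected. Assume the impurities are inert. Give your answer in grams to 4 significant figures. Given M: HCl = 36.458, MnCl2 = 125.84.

Pure HCl available = 185.1 g × 0.864 = 159.93 g.
n(HCl) = 159.93 g / 36.458 g/mol = 4.3866 mol.
From the equation the HCl:MnCl2 mole ratio is 4:1, so n(MnCl2) = 4.3866 × 1/4 = 1.0966 mol.
Mass of MnCl2 = 1.0966 mol × 125.84 g/mol = 138.00 g.
Actual mass collected = 138.00 g × 0.776 = 107.09 g.

107.1 g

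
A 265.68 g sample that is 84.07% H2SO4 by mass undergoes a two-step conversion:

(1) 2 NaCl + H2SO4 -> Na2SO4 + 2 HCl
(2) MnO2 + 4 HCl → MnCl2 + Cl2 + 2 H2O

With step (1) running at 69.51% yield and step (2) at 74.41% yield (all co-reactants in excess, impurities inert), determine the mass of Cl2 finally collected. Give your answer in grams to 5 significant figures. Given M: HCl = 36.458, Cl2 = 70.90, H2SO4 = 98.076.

Pure H2SO4 = 265.68 × 0.8407 = 223.357 g.
n(H2SO4) = 223.357 / 98.076 = 2.27739 mol.
Step 1 (H2SO4:HCl = 1:2): theoretical n(HCl) = 4.55478 mol; at 69.51% yield, n(HCl) = 3.16603 mol.
Step 2 (HCl:Cl2 = 4:1): theoretical n(Cl2) = 0.791506 mol, so theoretical mass = 0.791506 × 70.90 = 56.1178 g.
At 74.41% yield, actual mass of Cl2 = 56.1178 × 0.7441 = 41.7573 g.

41.757 g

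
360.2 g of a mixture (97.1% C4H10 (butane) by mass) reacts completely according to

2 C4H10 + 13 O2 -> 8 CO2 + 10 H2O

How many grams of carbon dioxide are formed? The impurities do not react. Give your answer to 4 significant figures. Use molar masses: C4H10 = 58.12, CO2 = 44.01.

1059 g

Mass of pure C4H10 = 360.2 g × 0.971 = 349.75 g.
n(C4H10) = 349.75 g / 58.12 g/mol = 6.0178 mol.
From the equation the C4H10:CO2 mole ratio is 2:8, so n(CO2) = 6.0178 × 8/2 = 24.071 mol.
Mass of CO2 = 24.071 mol × 44.01 g/mol = 1059.4 g.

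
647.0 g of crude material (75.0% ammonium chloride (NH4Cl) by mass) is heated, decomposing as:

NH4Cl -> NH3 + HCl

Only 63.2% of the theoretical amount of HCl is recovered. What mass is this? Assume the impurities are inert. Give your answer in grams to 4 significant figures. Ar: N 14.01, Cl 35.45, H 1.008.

Pure NH4Cl available = 647.0 g × 0.750 = 485.25 g.
M(NH4Cl) = 14.01 + 4(1.008) + 35.45 = 53.492 g/mol.
M(HCl) = 1.008 + 35.45 = 36.458 g/mol.
n(NH4Cl) = 485.25 g / 53.492 g/mol = 9.0714 mol.
From the equation the NH4Cl:HCl mole ratio is 1:1, so n(HCl) = 9.0714 × 1/1 = 9.0714 mol.
Mass of HCl = 9.0714 mol × 36.458 g/mol = 330.73 g.
Actual mass collected = 330.73 g × 0.632 = 209.02 g.

209.0 g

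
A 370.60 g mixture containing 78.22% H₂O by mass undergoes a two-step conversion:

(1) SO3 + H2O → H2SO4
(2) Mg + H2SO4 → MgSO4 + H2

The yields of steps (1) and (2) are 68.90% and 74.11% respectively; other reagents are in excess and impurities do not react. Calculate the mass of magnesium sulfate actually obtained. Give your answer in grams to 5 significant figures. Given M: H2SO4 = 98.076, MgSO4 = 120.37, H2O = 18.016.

Pure H2O = 370.60 × 0.7822 = 289.883 g.
n(H2O) = 289.883 / 18.016 = 16.0903 mol.
Step 1 (H2O:H2SO4 = 1:1): theoretical n(H2SO4) = 16.0903 mol; at 68.90% yield, n(H2SO4) = 11.0862 mol.
Step 2 (H2SO4:MgSO4 = 1:1): theoretical n(MgSO4) = 11.0862 mol, so theoretical mass = 11.0862 × 120.37 = 1334.45 g.
At 74.11% yield, actual mass of MgSO4 = 1334.45 × 0.7411 = 988.961 g.

988.96 g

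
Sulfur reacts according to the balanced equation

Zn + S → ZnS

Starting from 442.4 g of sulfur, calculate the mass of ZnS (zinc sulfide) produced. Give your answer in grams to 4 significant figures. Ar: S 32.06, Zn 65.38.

1345 g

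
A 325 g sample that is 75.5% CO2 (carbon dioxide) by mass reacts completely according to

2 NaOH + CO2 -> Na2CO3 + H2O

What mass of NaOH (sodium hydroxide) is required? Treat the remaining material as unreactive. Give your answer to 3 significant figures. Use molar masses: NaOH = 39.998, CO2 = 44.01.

Mass of pure CO2 = 325 g × 0.755 = 245.4 g.
n(CO2) = 245.4 g / 44.01 g/mol = 5.575 mol.
From the equation the CO2:NaOH mole ratio is 1:2, so n(NaOH) = 5.575 × 2/1 = 11.15 mol.
Mass of NaOH = 11.15 mol × 39.998 g/mol = 446.0 g.

446 g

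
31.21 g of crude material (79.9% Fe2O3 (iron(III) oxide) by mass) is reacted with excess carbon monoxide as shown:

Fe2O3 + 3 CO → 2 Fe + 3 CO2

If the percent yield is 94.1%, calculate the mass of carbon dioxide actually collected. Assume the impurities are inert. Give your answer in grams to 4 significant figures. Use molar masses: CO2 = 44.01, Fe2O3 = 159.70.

Pure Fe2O3 available = 31.21 g × 0.799 = 24.937 g.
n(Fe2O3) = 24.937 g / 159.70 g/mol = 0.15615 mol.
From the equation the Fe2O3:CO2 mole ratio is 1:3, so n(CO2) = 0.15615 × 3/1 = 0.46844 mol.
Mass of CO2 = 0.46844 mol × 44.01 g/mol = 20.616 g.
Actual mass collected = 20.616 g × 0.941 = 19.400 g.

19.40 g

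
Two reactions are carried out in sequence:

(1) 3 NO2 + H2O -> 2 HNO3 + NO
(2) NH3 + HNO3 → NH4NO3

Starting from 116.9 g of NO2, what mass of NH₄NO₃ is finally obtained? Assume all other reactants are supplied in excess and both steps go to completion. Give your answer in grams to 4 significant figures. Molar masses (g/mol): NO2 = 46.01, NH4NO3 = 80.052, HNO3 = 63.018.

n(NO2) = 116.90 / 46.01 = 2.5408 mol.
Step 1 gives a 3:2 ratio of NO2 to HNO3, so n(HNO3) = 1.6938 mol.
In step 2 the HNO3:NH4NO3 ratio is 1:1, so n(NH4NO3) = 1.6938 mol.
Mass of NH4NO3 = 1.6938 × 80.052 = 135.59 g.

135.6 g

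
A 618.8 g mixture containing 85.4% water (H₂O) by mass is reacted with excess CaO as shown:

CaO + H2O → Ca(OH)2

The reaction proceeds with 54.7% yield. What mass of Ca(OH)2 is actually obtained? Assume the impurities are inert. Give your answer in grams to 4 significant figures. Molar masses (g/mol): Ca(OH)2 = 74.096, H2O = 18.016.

1189 g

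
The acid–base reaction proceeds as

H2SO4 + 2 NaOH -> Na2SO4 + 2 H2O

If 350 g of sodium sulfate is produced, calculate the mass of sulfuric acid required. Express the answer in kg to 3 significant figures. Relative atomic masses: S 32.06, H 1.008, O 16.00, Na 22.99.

M(Na2SO4) = 2(22.99) + 32.06 + 4(16.00) = 142.04 g/mol.
M(H2SO4) = 2(1.008) + 32.06 + 4(16.00) = 98.076 g/mol.
n(Na2SO4) = 350.0 g / 142.04 g/mol = 2.464 mol.
From the equation the Na2SO4:H2SO4 mole ratio is 1:1, so n(H2SO4) = 2.464 × 1/1 = 2.464 mol.
Mass of H2SO4 = 2.464 mol × 98.076 g/mol = 241.7 g.
Converting to kg: 241.7 g = 0.242 kg.

0.242 kg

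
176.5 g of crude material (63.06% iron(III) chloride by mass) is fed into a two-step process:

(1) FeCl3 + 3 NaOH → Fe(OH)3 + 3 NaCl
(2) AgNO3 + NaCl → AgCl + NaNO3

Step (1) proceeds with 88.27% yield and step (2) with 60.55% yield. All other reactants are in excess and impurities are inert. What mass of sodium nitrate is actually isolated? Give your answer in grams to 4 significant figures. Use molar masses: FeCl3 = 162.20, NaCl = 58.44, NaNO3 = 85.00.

Pure FeCl3 = 176.5 × 0.6306 = 111.30 g.
n(FeCl3) = 111.30 / 162.20 = 0.68620 mol.
Step 1 (FeCl3:NaCl = 1:3): theoretical n(NaCl) = 2.0586 mol; at 88.27% yield, n(NaCl) = 1.8171 mol.
Step 2 (NaCl:NaNO3 = 1:1): theoretical n(NaNO3) = 1.8171 mol, so theoretical mass = 1.8171 × 85.00 = 154.45 g.
At 60.55% yield, actual mass of NaNO3 = 154.45 × 0.6055 = 93.522 g.

93.52 g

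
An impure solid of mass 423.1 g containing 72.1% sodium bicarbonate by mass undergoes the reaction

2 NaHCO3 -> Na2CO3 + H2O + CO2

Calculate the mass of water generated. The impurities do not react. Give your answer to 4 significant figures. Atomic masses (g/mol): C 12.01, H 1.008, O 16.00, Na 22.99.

32.71 g

Mass of pure NaHCO3 = 423.1 g × 0.721 = 305.06 g.
M(NaHCO3) = 22.99 + 1.008 + 12.01 + 3(16.00) = 84.008 g/mol.
M(H2O) = 2(1.008) + 16.00 = 18.016 g/mol.
n(NaHCO3) = 305.06 g / 84.008 g/mol = 3.6313 mol.
From the equation the NaHCO3:H2O mole ratio is 2:1, so n(H2O) = 3.6313 × 1/2 = 1.8156 mol.
Mass of H2O = 1.8156 mol × 18.016 g/mol = 32.710 g.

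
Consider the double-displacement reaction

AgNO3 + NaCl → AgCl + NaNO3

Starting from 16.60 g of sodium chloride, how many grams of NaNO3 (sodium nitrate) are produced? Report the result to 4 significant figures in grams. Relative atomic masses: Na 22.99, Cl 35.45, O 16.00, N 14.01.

M(NaCl) = 22.99 + 35.45 = 58.44 g/mol.
M(NaNO3) = 22.99 + 14.01 + 3(16.00) = 85.00 g/mol.
n(NaCl) = 16.600 g / 58.44 g/mol = 0.28405 mol.
From the equation the NaCl:NaNO3 mole ratio is 1:1, so n(NaNO3) = 0.28405 × 1/1 = 0.28405 mol.
Mass of NaNO3 = 0.28405 mol × 85.00 g/mol = 24.144 g.

24.14 g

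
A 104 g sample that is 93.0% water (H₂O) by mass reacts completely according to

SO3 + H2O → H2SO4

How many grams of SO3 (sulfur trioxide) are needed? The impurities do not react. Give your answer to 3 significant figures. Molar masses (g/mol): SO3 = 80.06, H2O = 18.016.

Mass of pure H2O = 104 g × 0.930 = 96.72 g.
n(H2O) = 96.72 g / 18.016 g/mol = 5.369 mol.
From the equation the H2O:SO3 mole ratio is 1:1, so n(SO3) = 5.369 × 1/1 = 5.369 mol.
Mass of SO3 = 5.369 mol × 80.06 g/mol = 429.8 g.

430 g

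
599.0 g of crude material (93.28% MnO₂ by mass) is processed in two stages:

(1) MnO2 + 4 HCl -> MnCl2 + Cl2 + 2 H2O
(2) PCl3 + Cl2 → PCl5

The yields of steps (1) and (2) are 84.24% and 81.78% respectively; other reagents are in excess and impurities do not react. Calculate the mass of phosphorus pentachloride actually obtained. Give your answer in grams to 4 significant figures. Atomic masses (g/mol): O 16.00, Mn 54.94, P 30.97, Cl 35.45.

921.9 g

Pure MnO2 = 599.0 × 0.9328 = 558.75 g.
M(MnO2) = 54.94 + 2(16.00) = 86.94 g/mol.
M(PCl5) = 30.97 + 5(35.45) = 208.22 g/mol.
n(MnO2) = 558.75 / 86.94 = 6.4268 mol.
Step 1 (MnO2:Cl2 = 1:1): theoretical n(Cl2) = 6.4268 mol; at 84.24% yield, n(Cl2) = 5.4139 mol.
Step 2 (Cl2:PCl5 = 1:1): theoretical n(PCl5) = 5.4139 mol, so theoretical mass = 5.4139 × 208.22 = 1127.3 g.
At 81.78% yield, actual mass of PCl5 = 1127.3 × 0.8178 = 921.90 g.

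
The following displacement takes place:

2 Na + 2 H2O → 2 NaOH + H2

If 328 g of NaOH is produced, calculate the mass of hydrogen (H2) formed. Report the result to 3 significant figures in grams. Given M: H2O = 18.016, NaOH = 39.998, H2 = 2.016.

n(NaOH) = 328.0 g / 39.998 g/mol = 8.200 mol.
From the equation the NaOH:H2 mole ratio is 2:1, so n(H2) = 8.200 × 1/2 = 4.100 mol.
Mass of H2 = 4.100 mol × 2.016 g/mol = 8.266 g.

8.27 g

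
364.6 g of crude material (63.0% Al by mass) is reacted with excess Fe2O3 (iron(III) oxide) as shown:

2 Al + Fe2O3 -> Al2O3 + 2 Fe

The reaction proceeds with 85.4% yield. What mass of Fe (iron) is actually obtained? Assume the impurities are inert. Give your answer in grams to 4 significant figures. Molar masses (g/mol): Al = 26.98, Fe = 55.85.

406.1 g

Pure Al available = 364.6 g × 0.630 = 229.70 g.
n(Al) = 229.70 g / 26.98 g/mol = 8.5136 mol.
From the equation the Al:Fe mole ratio is 2:2, so n(Fe) = 8.5136 × 2/2 = 8.5136 mol.
Mass of Fe = 8.5136 mol × 55.85 g/mol = 475.49 g.
Actual mass collected = 475.49 g × 0.854 = 406.07 g.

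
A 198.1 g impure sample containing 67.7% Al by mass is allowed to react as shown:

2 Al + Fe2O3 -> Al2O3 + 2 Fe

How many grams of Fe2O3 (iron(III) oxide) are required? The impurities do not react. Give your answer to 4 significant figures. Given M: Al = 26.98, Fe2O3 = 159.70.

Mass of pure Al = 198.1 g × 0.677 = 134.11 g.
n(Al) = 134.11 g / 26.98 g/mol = 4.9709 mol.
From the equation the Al:Fe2O3 mole ratio is 2:1, so n(Fe2O3) = 4.9709 × 1/2 = 2.4854 mol.
Mass of Fe2O3 = 2.4854 mol × 159.70 g/mol = 396.92 g.

396.9 g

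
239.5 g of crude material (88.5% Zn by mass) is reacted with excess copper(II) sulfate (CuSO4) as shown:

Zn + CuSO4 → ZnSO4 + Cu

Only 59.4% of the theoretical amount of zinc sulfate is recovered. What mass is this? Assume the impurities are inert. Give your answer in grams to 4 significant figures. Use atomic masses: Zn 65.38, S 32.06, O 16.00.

Pure Zn available = 239.5 g × 0.885 = 211.96 g.
M(Zn) = 65.38 g/mol.
M(ZnSO4) = 65.38 + 32.06 + 4(16.00) = 161.44 g/mol.
n(Zn) = 211.96 g / 65.38 g/mol = 3.2419 mol.
From the equation the Zn:ZnSO4 mole ratio is 1:1, so n(ZnSO4) = 3.2419 × 1/1 = 3.2419 mol.
Mass of ZnSO4 = 3.2419 mol × 161.44 g/mol = 523.38 g.
Actual mass collected = 523.38 g × 0.594 = 310.89 g.

310.9 g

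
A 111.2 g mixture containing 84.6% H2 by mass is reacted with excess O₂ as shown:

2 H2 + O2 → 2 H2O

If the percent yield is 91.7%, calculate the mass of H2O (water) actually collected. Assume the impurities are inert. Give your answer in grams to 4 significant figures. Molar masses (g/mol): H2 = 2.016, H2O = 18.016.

770.9 g

Pure H2 available = 111.2 g × 0.846 = 94.075 g.
n(H2) = 94.075 g / 2.016 g/mol = 46.664 mol.
From the equation the H2:H2O mole ratio is 2:2, so n(H2O) = 46.664 × 2/2 = 46.664 mol.
Mass of H2O = 46.664 mol × 18.016 g/mol = 840.70 g.
Actual mass collected = 840.70 g × 0.917 = 770.93 g.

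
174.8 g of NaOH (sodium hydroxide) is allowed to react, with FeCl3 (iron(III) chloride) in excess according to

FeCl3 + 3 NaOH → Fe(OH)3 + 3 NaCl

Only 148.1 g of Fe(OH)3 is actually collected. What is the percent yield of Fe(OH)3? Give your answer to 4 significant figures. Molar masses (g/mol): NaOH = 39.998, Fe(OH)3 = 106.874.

n(NaOH) = 174.80 g / 39.998 g/mol = 4.3702 mol.
From the equation the NaOH:Fe(OH)3 mole ratio is 3:1, so n(Fe(OH)3) = 4.3702 × 1/3 = 1.4567 mol.
Mass of Fe(OH)3 = 1.4567 mol × 106.874 g/mol = 155.69 g.
This is the theoretical yield. Percent yield = 148.1 g / 155.69 g × 100% = 95.126%.

95.13 %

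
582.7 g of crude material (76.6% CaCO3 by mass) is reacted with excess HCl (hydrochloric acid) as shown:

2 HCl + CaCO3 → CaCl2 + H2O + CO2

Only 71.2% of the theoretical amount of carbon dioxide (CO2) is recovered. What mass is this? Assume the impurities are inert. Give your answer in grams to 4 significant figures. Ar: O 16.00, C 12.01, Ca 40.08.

139.7 g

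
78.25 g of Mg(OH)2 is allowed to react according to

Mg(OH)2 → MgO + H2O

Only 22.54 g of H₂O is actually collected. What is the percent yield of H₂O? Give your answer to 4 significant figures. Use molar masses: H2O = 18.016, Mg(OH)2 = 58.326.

93.26 %

n(Mg(OH)2) = 78.250 g / 58.326 g/mol = 1.3416 mol.
From the equation the Mg(OH)2:H2O mole ratio is 1:1, so n(H2O) = 1.3416 × 1/1 = 1.3416 mol.
Mass of H2O = 1.3416 mol × 18.016 g/mol = 24.170 g.
This is the theoretical yield. Percent yield = 22.54 g / 24.170 g × 100% = 93.255%.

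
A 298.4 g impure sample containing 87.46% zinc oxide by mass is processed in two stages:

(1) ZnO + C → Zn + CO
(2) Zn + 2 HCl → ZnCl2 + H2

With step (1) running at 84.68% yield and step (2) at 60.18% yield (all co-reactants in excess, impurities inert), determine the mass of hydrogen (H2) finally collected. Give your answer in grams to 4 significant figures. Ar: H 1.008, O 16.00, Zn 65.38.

3.295 g

Pure ZnO = 298.4 × 0.8746 = 260.98 g.
M(ZnO) = 65.38 + 16.00 = 81.38 g/mol.
M(H2) = 2(1.008) = 2.016 g/mol.
n(ZnO) = 260.98 / 81.38 = 3.2069 mol.
Step 1 (ZnO:Zn = 1:1): theoretical n(Zn) = 3.2069 mol; at 84.68% yield, n(Zn) = 2.7156 mol.
Step 2 (Zn:H2 = 1:1): theoretical n(H2) = 2.7156 mol, so theoretical mass = 2.7156 × 2.016 = 5.4747 g.
At 60.18% yield, actual mass of H2 = 5.4747 × 0.6018 = 3.2947 g.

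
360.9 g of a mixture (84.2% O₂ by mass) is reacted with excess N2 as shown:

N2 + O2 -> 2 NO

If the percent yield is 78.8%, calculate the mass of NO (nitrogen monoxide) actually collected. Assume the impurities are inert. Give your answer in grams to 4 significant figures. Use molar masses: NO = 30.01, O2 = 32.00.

Pure O2 available = 360.9 g × 0.842 = 303.88 g.
n(O2) = 303.88 g / 32.00 g/mol = 9.4962 mol.
From the equation the O2:NO mole ratio is 1:2, so n(NO) = 9.4962 × 2/1 = 18.992 mol.
Mass of NO = 18.992 mol × 30.01 g/mol = 569.96 g.
Actual mass collected = 569.96 g × 0.788 = 449.13 g.

449.1 g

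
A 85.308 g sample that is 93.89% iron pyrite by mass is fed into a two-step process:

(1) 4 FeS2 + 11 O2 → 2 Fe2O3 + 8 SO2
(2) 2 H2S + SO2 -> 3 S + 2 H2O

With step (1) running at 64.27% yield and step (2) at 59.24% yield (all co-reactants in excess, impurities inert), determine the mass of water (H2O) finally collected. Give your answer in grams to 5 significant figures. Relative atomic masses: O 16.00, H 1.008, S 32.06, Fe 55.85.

18.318 g

Pure FeS2 = 85.308 × 0.9389 = 80.0957 g.
M(FeS2) = 55.85 + 2(32.06) = 119.97 g/mol.
M(H2O) = 2(1.008) + 16.00 = 18.016 g/mol.
n(FeS2) = 80.0957 / 119.97 = 0.667631 mol.
Step 1 (FeS2:SO2 = 4:8): theoretical n(SO2) = 1.33526 mol; at 64.27% yield, n(SO2) = 0.858173 mol.
Step 2 (SO2:H2O = 1:2): theoretical n(H2O) = 1.71635 mol, so theoretical mass = 1.71635 × 18.016 = 30.9217 g.
At 59.24% yield, actual mass of H2O = 30.9217 × 0.5924 = 18.3180 g.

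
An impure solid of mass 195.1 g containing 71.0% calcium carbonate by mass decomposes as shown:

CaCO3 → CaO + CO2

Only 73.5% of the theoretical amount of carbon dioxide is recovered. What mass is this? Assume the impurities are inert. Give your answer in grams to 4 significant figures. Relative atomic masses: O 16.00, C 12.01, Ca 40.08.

44.77 g

Pure CaCO3 available = 195.1 g × 0.710 = 138.52 g.
M(CaCO3) = 40.08 + 12.01 + 3(16.00) = 100.09 g/mol.
M(CO2) = 12.01 + 2(16.00) = 44.01 g/mol.
n(CaCO3) = 138.52 g / 100.09 g/mol = 1.3840 mol.
From the equation the CaCO3:CO2 mole ratio is 1:1, so n(CO2) = 1.3840 × 1/1 = 1.3840 mol.
Mass of CO2 = 1.3840 mol × 44.01 g/mol = 60.908 g.
Actual mass collected = 60.908 g × 0.735 = 44.768 g.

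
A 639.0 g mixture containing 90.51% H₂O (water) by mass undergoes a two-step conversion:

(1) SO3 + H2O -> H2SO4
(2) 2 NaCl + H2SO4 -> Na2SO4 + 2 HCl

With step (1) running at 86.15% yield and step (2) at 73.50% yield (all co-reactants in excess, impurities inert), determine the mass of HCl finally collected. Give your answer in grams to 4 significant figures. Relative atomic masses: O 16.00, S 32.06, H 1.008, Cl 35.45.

1482 g

Pure H2O = 639.0 × 0.9051 = 578.36 g.
M(H2O) = 2(1.008) + 16.00 = 18.016 g/mol.
M(HCl) = 1.008 + 35.45 = 36.458 g/mol.
n(H2O) = 578.36 / 18.016 = 32.103 mol.
Step 1 (H2O:H2SO4 = 1:1): theoretical n(H2SO4) = 32.103 mol; at 86.15% yield, n(H2SO4) = 27.656 mol.
Step 2 (H2SO4:HCl = 1:2): theoretical n(HCl) = 55.313 mol, so theoretical mass = 55.313 × 36.458 = 2016.6 g.
At 73.50% yield, actual mass of HCl = 2016.6 × 0.7350 = 1482.2 g.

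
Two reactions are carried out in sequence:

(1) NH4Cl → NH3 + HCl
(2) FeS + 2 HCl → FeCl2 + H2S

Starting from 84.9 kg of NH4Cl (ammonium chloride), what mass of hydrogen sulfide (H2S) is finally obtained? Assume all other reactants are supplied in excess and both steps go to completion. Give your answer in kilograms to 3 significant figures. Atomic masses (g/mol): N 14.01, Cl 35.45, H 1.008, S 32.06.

M(NH4Cl) = 14.01 + 4(1.008) + 35.45 = 53.492 g/mol.
M(H2S) = 2(1.008) + 32.06 = 34.076 g/mol.
84.9 kg = 84900 g.
n(NH4Cl) = 84900 / 53.492 = 1587 mol.
Step 1 gives a 1:1 ratio of NH4Cl to HCl, so n(HCl) = 1587 mol.
In step 2 the HCl:H2S ratio is 2:1, so n(H2S) = 793.6 mol.
Mass of H2S = 793.6 × 34.076 = 27040 g = 27.0 kg.

27.0 kg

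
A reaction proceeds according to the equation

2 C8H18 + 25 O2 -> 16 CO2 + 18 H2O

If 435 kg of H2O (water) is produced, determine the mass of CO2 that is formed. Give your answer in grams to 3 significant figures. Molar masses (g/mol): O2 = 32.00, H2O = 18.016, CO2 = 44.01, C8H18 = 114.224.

945000 g

Convert: 435 kg = 435000 g.
n(H2O) = 435000 g / 18.016 g/mol = 24150 mol.
From the equation the H2O:CO2 mole ratio is 18:16, so n(CO2) = 24150 × 16/18 = 21460 mol.
Mass of CO2 = 21460 mol × 44.01 g/mol = 944600 g.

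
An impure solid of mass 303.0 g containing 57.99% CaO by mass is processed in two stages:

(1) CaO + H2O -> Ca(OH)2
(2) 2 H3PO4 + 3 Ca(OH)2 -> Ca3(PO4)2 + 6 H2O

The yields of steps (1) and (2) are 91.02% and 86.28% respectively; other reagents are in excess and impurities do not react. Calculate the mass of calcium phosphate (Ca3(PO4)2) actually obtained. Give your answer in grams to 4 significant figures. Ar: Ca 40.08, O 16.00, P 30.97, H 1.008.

Pure CaO = 303.0 × 0.5799 = 175.71 g.
M(CaO) = 40.08 + 16.00 = 56.08 g/mol.
M(Ca3(PO4)2) = 3(40.08) + 2(30.97) + 8(16.00) = 310.18 g/mol.
n(CaO) = 175.71 / 56.08 = 3.1332 mol.
Step 1 (CaO:Ca(OH)2 = 1:1): theoretical n(Ca(OH)2) = 3.1332 mol; at 91.02% yield, n(Ca(OH)2) = 2.8518 mol.
Step 2 (Ca(OH)2:Ca3(PO4)2 = 3:1): theoretical n(Ca3(PO4)2) = 0.95061 mol, so theoretical mass = 0.95061 × 310.18 = 294.86 g.
At 86.28% yield, actual mass of Ca3(PO4)2 = 294.86 × 0.8628 = 254.41 g.

254.4 g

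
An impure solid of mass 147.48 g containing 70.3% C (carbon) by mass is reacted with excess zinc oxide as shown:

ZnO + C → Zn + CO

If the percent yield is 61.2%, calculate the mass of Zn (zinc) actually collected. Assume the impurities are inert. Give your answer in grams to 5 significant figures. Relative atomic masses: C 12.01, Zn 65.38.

Pure C available = 147.48 g × 0.703 = 103.678 g.
M(C) = 12.01 g/mol.
M(Zn) = 65.38 g/mol.
n(C) = 103.678 g / 12.01 g/mol = 8.63268 mol.
From the equation the C:Zn mole ratio is 1:1, so n(Zn) = 8.63268 × 1/1 = 8.63268 mol.
Mass of Zn = 8.63268 mol × 65.38 g/mol = 564.404 g.
Actual mass collected = 564.404 g × 0.612 = 345.415 g.

345.42 g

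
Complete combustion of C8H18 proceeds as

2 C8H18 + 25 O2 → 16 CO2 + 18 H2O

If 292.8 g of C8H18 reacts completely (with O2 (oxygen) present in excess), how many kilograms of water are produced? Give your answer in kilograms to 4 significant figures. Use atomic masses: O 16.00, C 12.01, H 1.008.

0.4156 kg

M(C8H18) = 8(12.01) + 18(1.008) = 114.224 g/mol.
M(H2O) = 2(1.008) + 16.00 = 18.016 g/mol.
n(C8H18) = 292.80 g / 114.224 g/mol = 2.5634 mol.
From the equation the C8H18:H2O mole ratio is 2:18, so n(H2O) = 2.5634 × 18/2 = 23.070 mol.
Mass of H2O = 23.070 mol × 18.016 g/mol = 415.64 g.
Converting to kg: 415.64 g = 0.4156 kg.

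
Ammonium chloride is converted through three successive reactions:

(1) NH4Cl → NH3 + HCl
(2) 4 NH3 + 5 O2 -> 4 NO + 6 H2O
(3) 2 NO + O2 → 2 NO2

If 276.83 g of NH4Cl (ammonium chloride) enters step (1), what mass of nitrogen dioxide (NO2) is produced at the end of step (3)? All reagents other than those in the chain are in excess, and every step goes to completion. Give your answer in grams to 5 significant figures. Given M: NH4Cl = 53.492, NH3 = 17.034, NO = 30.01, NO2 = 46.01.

238.11 g

n(NH4Cl) = 276.83 / 53.492 = 5.17517 mol.
Reaction (1): NH4Cl→NH3 ratio 1:1 ⇒ n(NH3) = 5.17517 mol.
Reaction (2): NH3→NO ratio 4:4 ⇒ n(NO) = 5.17517 mol.
Reaction (3): NO→NO2 ratio 2:2 ⇒ n(NO2) = 5.17517 mol.
Mass of NO2 = 5.17517 × 46.01 = 238.109 g.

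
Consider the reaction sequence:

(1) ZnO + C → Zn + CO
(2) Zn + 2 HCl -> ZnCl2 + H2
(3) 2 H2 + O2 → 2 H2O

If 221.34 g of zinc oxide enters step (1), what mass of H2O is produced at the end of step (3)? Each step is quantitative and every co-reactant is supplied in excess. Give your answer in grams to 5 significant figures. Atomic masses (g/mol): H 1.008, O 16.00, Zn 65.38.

49.001 g

M(ZnO) = 65.38 + 16.00 = 81.38 g/mol.
M(H2O) = 2(1.008) + 16.00 = 18.016 g/mol.
n(ZnO) = 221.34 / 81.38 = 2.71983 mol.
Reaction (1): ZnO→Zn ratio 1:1 ⇒ n(Zn) = 2.71983 mol.
Reaction (2): Zn→H2 ratio 1:1 ⇒ n(H2) = 2.71983 mol.
Reaction (3): H2→H2O ratio 2:2 ⇒ n(H2O) = 2.71983 mol.
Mass of H2O = 2.71983 × 18.016 = 49.0005 g.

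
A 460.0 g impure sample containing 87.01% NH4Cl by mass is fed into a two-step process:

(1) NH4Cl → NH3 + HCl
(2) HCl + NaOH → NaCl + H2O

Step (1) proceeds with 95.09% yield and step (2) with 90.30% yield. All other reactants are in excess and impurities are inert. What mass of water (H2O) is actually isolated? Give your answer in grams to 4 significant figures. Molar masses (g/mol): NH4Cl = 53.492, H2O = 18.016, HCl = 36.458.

Pure NH4Cl = 460.0 × 0.8701 = 400.25 g.
n(NH4Cl) = 400.25 / 53.492 = 7.4824 mol.
Step 1 (NH4Cl:HCl = 1:1): theoretical n(HCl) = 7.4824 mol; at 95.09% yield, n(HCl) = 7.1150 mol.
Step 2 (HCl:H2O = 1:1): theoretical n(H2O) = 7.1150 mol, so theoretical mass = 7.1150 × 18.016 = 128.18 g.
At 90.30% yield, actual mass of H2O = 128.18 × 0.9030 = 115.75 g.

115.7 g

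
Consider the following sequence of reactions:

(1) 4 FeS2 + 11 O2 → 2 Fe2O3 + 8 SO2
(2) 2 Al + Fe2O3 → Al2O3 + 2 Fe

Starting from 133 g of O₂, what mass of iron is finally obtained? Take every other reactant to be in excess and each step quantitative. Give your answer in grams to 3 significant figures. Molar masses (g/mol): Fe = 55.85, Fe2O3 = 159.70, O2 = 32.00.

84.4 g

n(O2) = 133.0 / 32.00 = 4.156 mol.
Step 1 gives a 11:2 ratio of O2 to Fe2O3, so n(Fe2O3) = 0.7557 mol.
In step 2 the Fe2O3:Fe ratio is 1:2, so n(Fe) = 1.511 mol.
Mass of Fe = 1.511 × 55.85 = 84.41 g.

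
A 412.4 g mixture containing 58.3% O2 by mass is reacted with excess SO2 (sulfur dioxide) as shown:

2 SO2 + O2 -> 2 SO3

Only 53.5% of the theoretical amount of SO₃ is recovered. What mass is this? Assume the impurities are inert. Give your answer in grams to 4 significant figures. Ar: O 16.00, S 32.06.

Pure O2 available = 412.4 g × 0.583 = 240.43 g.
M(O2) = 2(16.00) = 32.00 g/mol.
M(SO3) = 32.06 + 3(16.00) = 80.06 g/mol.
n(O2) = 240.43 g / 32.00 g/mol = 7.5134 mol.
From the equation the O2:SO3 mole ratio is 1:2, so n(SO3) = 7.5134 × 2/1 = 15.027 mol.
Mass of SO3 = 15.027 mol × 80.06 g/mol = 1203.0 g.
Actual mass collected = 1203.0 g × 0.535 = 643.63 g.

643.6 g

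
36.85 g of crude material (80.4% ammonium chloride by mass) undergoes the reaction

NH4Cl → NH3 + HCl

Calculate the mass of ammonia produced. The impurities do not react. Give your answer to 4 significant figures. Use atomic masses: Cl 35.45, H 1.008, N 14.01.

Mass of pure NH4Cl = 36.85 g × 0.804 = 29.627 g.
M(NH4Cl) = 14.01 + 4(1.008) + 35.45 = 53.492 g/mol.
M(NH3) = 14.01 + 3(1.008) = 17.034 g/mol.
n(NH4Cl) = 29.627 g / 53.492 g/mol = 0.55387 mol.
From the equation the NH4Cl:NH3 mole ratio is 1:1, so n(NH3) = 0.55387 × 1/1 = 0.55387 mol.
Mass of NH3 = 0.55387 mol × 17.034 g/mol = 9.4346 g.

9.435 g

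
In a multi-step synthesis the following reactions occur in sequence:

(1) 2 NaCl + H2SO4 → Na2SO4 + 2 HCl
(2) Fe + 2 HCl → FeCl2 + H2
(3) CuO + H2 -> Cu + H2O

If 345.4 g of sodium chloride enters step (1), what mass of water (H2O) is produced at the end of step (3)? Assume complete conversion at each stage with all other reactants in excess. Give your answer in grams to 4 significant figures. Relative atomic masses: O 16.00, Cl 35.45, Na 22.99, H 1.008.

M(NaCl) = 22.99 + 35.45 = 58.44 g/mol.
M(H2O) = 2(1.008) + 16.00 = 18.016 g/mol.
n(NaCl) = 345.4 / 58.44 = 5.9103 mol.
Reaction (1): NaCl→HCl ratio 2:2 ⇒ n(HCl) = 5.9103 mol.
Reaction (2): HCl→H2 ratio 2:1 ⇒ n(H2) = 2.9552 mol.
Reaction (3): H2→H2O ratio 1:1 ⇒ n(H2O) = 2.9552 mol.
Mass of H2O = 2.9552 × 18.016 = 53.240 g.

53.24 g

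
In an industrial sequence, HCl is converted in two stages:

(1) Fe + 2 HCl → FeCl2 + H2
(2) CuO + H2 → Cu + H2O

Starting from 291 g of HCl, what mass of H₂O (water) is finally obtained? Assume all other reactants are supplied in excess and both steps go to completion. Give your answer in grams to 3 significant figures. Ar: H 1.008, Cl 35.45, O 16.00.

M(HCl) = 1.008 + 35.45 = 36.458 g/mol.
M(H2O) = 2(1.008) + 16.00 = 18.016 g/mol.
n(HCl) = 291.0 / 36.458 = 7.982 mol.
Step 1 gives a 2:1 ratio of HCl to H2, so n(H2) = 3.991 mol.
In step 2 the H2:H2O ratio is 1:1, so n(H2O) = 3.991 mol.
Mass of H2O = 3.991 × 18.016 = 71.90 g.

71.9 g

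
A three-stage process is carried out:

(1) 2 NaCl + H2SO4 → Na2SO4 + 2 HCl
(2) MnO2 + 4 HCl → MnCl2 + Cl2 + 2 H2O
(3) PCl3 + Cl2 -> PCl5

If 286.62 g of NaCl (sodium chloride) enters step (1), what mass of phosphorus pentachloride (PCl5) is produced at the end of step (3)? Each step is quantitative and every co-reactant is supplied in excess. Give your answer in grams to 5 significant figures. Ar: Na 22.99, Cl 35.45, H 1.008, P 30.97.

M(NaCl) = 22.99 + 35.45 = 58.44 g/mol.
M(PCl5) = 30.97 + 5(35.45) = 208.22 g/mol.
n(NaCl) = 286.62 / 58.44 = 4.90452 mol.
Reaction (1): NaCl→HCl ratio 2:2 ⇒ n(HCl) = 4.90452 mol.
Reaction (2): HCl→Cl2 ratio 4:1 ⇒ n(Cl2) = 1.22613 mol.
Reaction (3): Cl2→PCl5 ratio 1:1 ⇒ n(PCl5) = 1.22613 mol.
Mass of PCl5 = 1.22613 × 208.22 = 255.305 g.

255.30 g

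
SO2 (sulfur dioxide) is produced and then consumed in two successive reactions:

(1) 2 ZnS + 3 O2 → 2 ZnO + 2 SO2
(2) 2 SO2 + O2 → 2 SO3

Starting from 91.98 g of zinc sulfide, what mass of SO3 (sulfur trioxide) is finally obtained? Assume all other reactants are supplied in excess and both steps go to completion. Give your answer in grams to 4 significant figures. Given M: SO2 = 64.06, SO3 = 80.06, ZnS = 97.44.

75.57 g

n(ZnS) = 91.980 / 97.44 = 0.94397 mol.
Step 1 gives a 2:2 ratio of ZnS to SO2, so n(SO2) = 0.94397 mol.
In step 2 the SO2:SO3 ratio is 2:2, so n(SO3) = 0.94397 mol.
Mass of SO3 = 0.94397 × 80.06 = 75.574 g.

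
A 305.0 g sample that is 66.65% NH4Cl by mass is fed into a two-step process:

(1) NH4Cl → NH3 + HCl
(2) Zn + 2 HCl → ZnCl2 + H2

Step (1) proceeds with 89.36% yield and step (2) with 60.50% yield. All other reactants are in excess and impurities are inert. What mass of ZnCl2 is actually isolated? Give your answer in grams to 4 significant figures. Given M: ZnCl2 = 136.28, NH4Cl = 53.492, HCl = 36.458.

Pure NH4Cl = 305.0 × 0.6665 = 203.28 g.
n(NH4Cl) = 203.28 / 53.492 = 3.8002 mol.
Step 1 (NH4Cl:HCl = 1:1): theoretical n(HCl) = 3.8002 mol; at 89.36% yield, n(HCl) = 3.3959 mol.
Step 2 (HCl:ZnCl2 = 2:1): theoretical n(ZnCl2) = 1.6979 mol, so theoretical mass = 1.6979 × 136.28 = 231.40 g.
At 60.50% yield, actual mass of ZnCl2 = 231.40 × 0.6050 = 139.99 g.

140.0 g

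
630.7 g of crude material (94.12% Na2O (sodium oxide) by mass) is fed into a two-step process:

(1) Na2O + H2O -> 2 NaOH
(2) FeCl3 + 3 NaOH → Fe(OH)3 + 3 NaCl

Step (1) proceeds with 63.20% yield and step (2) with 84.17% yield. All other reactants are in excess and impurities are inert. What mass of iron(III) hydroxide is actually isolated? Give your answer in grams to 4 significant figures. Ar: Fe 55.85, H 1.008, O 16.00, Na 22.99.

363.0 g

Pure Na2O = 630.7 × 0.9412 = 593.61 g.
M(Na2O) = 2(22.99) + 16.00 = 61.98 g/mol.
M(Fe(OH)3) = 55.85 + 3(16.00) + 3(1.008) = 106.874 g/mol.
n(Na2O) = 593.61 / 61.98 = 9.5775 mol.
Step 1 (Na2O:NaOH = 1:2): theoretical n(NaOH) = 19.155 mol; at 63.20% yield, n(NaOH) = 12.106 mol.
Step 2 (NaOH:Fe(OH)3 = 3:1): theoretical n(Fe(OH)3) = 4.0353 mol, so theoretical mass = 4.0353 × 106.874 = 431.27 g.
At 84.17% yield, actual mass of Fe(OH)3 = 431.27 × 0.8417 = 363.00 g.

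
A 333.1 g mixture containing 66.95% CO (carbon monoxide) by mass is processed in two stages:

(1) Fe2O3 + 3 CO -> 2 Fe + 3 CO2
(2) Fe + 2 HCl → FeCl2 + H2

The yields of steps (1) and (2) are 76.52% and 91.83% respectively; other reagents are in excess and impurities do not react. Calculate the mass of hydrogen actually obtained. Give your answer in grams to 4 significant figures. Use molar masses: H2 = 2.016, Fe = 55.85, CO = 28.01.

7.519 g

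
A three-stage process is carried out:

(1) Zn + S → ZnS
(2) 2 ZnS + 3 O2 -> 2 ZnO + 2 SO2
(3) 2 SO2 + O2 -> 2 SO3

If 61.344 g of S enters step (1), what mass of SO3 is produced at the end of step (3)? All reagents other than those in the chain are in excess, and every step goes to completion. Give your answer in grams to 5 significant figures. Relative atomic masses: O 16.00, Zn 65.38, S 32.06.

153.19 g

M(S) = 32.06 g/mol.
M(SO3) = 32.06 + 3(16.00) = 80.06 g/mol.
n(S) = 61.344 / 32.06 = 1.91341 mol.
Reaction (1): S→ZnS ratio 1:1 ⇒ n(ZnS) = 1.91341 mol.
Reaction (2): ZnS→SO2 ratio 2:2 ⇒ n(SO2) = 1.91341 mol.
Reaction (3): SO2→SO3 ratio 2:2 ⇒ n(SO3) = 1.91341 mol.
Mass of SO3 = 1.91341 × 80.06 = 153.188 g.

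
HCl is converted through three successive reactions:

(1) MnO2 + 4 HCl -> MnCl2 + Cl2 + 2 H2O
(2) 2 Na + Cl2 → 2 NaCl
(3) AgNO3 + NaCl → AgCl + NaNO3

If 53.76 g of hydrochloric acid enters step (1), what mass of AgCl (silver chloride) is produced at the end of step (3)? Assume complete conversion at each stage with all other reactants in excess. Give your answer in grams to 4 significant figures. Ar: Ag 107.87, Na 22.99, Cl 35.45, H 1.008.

105.7 g

M(HCl) = 1.008 + 35.45 = 36.458 g/mol.
M(AgCl) = 107.87 + 35.45 = 143.32 g/mol.
n(HCl) = 53.76 / 36.458 = 1.4746 mol.
Reaction (1): HCl→Cl2 ratio 4:1 ⇒ n(Cl2) = 0.36864 mol.
Reaction (2): Cl2→NaCl ratio 1:2 ⇒ n(NaCl) = 0.73729 mol.
Reaction (3): NaCl→AgCl ratio 1:1 ⇒ n(AgCl) = 0.73729 mol.
Mass of AgCl = 0.73729 × 143.32 = 105.67 g.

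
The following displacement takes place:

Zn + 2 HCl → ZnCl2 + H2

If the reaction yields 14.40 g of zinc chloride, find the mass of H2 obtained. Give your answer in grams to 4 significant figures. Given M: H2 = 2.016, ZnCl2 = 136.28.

0.2130 g

n(ZnCl2) = 14.400 g / 136.28 g/mol = 0.10566 mol.
From the equation the ZnCl2:H2 mole ratio is 1:1, so n(H2) = 0.10566 × 1/1 = 0.10566 mol.
Mass of H2 = 0.10566 mol × 2.016 g/mol = 0.21302 g.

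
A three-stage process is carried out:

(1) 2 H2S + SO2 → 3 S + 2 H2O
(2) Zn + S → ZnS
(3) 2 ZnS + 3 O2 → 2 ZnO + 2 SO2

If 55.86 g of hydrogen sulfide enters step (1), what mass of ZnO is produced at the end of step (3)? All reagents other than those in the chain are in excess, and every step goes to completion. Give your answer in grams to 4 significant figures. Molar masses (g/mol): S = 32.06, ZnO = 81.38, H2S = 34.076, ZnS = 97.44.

200.1 g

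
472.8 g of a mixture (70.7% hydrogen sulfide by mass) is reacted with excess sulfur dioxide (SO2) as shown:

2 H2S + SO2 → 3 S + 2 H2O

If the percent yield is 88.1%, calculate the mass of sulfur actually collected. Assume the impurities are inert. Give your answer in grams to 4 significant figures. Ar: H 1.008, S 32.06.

415.6 g

Pure H2S available = 472.8 g × 0.707 = 334.27 g.
M(H2S) = 2(1.008) + 32.06 = 34.076 g/mol.
M(S) = 32.06 g/mol.
n(H2S) = 334.27 g / 34.076 g/mol = 9.8095 mol.
From the equation the H2S:S mole ratio is 2:3, so n(S) = 9.8095 × 3/2 = 14.714 mol.
Mass of S = 14.714 mol × 32.06 g/mol = 471.74 g.
Actual mass collected = 471.74 g × 0.881 = 415.60 g.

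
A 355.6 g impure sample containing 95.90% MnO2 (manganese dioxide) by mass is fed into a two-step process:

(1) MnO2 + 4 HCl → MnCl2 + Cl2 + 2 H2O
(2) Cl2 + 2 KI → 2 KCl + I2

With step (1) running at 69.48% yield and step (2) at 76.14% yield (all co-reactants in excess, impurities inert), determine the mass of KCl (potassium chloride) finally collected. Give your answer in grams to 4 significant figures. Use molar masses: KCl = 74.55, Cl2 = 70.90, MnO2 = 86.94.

309.4 g

Pure MnO2 = 355.6 × 0.9590 = 341.02 g.
n(MnO2) = 341.02 / 86.94 = 3.9225 mol.
Step 1 (MnO2:Cl2 = 1:1): theoretical n(Cl2) = 3.9225 mol; at 69.48% yield, n(Cl2) = 2.7253 mol.
Step 2 (Cl2:KCl = 1:2): theoretical n(KCl) = 5.4507 mol, so theoretical mass = 5.4507 × 74.55 = 406.35 g.
At 76.14% yield, actual mass of KCl = 406.35 × 0.7614 = 309.39 g.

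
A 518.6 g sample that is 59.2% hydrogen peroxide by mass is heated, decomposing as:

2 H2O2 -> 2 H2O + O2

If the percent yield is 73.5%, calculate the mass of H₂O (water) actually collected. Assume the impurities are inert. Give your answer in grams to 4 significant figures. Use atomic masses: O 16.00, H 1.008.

119.5 g

Pure H2O2 available = 518.6 g × 0.592 = 307.01 g.
M(H2O2) = 2(1.008) + 2(16.00) = 34.016 g/mol.
M(H2O) = 2(1.008) + 16.00 = 18.016 g/mol.
n(H2O2) = 307.01 g / 34.016 g/mol = 9.0255 mol.
From the equation the H2O2:H2O mole ratio is 2:2, so n(H2O) = 9.0255 × 2/2 = 9.0255 mol.
Mass of H2O = 9.0255 mol × 18.016 g/mol = 162.60 g.
Actual mass collected = 162.60 g × 0.735 = 119.51 g.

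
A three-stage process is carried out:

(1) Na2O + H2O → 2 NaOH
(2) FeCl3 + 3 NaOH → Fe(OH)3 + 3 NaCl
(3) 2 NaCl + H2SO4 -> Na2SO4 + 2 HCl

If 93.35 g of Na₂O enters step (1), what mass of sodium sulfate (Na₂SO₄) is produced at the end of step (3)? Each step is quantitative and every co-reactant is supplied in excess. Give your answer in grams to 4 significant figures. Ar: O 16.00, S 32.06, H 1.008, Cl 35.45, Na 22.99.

M(Na2O) = 2(22.99) + 16.00 = 61.98 g/mol.
M(Na2SO4) = 2(22.99) + 32.06 + 4(16.00) = 142.04 g/mol.
n(Na2O) = 93.35 / 61.98 = 1.5061 mol.
Reaction (1): Na2O→NaOH ratio 1:2 ⇒ n(NaOH) = 3.0123 mol.
Reaction (2): NaOH→NaCl ratio 3:3 ⇒ n(NaCl) = 3.0123 mol.
Reaction (3): NaCl→Na2SO4 ratio 2:1 ⇒ n(Na2SO4) = 1.5061 mol.
Mass of Na2SO4 = 1.5061 × 142.04 = 213.93 g.

213.9 g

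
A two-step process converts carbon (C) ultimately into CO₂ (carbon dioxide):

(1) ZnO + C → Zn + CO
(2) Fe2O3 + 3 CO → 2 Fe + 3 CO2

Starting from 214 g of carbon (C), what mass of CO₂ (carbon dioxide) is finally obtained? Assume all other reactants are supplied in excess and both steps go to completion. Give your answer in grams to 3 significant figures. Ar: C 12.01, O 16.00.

M(C) = 12.01 g/mol.
M(CO2) = 12.01 + 2(16.00) = 44.01 g/mol.
n(C) = 214.0 / 12.01 = 17.82 mol.
Step 1 gives a 1:1 ratio of C to CO, so n(CO) = 17.82 mol.
In step 2 the CO:CO2 ratio is 3:3, so n(CO2) = 17.82 mol.
Mass of CO2 = 17.82 × 44.01 = 784.2 g.

784 g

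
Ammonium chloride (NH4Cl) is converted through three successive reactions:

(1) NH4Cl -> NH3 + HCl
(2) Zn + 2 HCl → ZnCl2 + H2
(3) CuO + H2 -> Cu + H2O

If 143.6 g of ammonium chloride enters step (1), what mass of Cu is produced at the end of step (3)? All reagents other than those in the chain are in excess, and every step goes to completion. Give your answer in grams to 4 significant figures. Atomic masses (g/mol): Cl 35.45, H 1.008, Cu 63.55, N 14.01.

M(NH4Cl) = 14.01 + 4(1.008) + 35.45 = 53.492 g/mol.
M(Cu) = 63.55 g/mol.
n(NH4Cl) = 143.6 / 53.492 = 2.6845 mol.
Reaction (1): NH4Cl→HCl ratio 1:1 ⇒ n(HCl) = 2.6845 mol.
Reaction (2): HCl→H2 ratio 2:1 ⇒ n(H2) = 1.3423 mol.
Reaction (3): H2→Cu ratio 1:1 ⇒ n(Cu) = 1.3423 mol.
Mass of Cu = 1.3423 × 63.55 = 85.300 g.

85.30 g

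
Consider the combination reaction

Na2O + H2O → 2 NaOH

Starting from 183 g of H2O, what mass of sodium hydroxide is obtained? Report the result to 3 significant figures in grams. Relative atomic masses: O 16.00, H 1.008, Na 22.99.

M(H2O) = 2(1.008) + 16.00 = 18.016 g/mol.
M(NaOH) = 22.99 + 16.00 + 1.008 = 39.998 g/mol.
n(H2O) = 183.0 g / 18.016 g/mol = 10.16 mol.
From the equation the H2O:NaOH mole ratio is 1:2, so n(NaOH) = 10.16 × 2/1 = 20.32 mol.
Mass of NaOH = 20.32 mol × 39.998 g/mol = 812.6 g.

813 g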